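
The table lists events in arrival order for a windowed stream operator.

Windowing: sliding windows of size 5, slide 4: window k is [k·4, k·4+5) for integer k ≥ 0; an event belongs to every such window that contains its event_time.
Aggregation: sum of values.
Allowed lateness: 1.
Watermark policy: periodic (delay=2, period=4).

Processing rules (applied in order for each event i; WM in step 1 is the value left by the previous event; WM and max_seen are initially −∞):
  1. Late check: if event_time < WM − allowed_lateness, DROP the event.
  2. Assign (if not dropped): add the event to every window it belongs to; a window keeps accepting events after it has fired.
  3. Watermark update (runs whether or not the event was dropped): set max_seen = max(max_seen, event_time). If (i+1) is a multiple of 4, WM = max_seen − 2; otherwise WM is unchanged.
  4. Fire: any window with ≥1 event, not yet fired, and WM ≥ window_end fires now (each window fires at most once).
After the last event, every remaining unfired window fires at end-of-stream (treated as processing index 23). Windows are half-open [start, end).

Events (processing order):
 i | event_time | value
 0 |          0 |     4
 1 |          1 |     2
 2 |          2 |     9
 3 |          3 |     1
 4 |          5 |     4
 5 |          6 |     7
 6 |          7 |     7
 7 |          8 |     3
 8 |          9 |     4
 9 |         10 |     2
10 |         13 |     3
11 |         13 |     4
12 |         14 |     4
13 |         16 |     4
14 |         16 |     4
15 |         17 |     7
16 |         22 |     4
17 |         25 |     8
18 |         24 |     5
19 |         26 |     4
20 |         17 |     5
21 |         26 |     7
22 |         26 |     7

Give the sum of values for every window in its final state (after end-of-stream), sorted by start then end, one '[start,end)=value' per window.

[0,5)=16 [4,9)=21 [8,13)=9 [12,17)=19 [16,21)=15 [20,25)=9 [24,29)=31

i=0 t=0 v=4: → [0,5); WM=−∞
i=1 t=1 v=2: → [0,5); WM=−∞
i=2 t=2 v=9: → [0,5); WM=−∞
i=3 t=3 v=1: → [0,5); WM=1
i=4 t=5 v=4: → [4,9); WM=1
i=5 t=6 v=7: → [4,9); WM=1
i=6 t=7 v=7: → [4,9); WM=1
i=7 t=8 v=3: → [8,13),[4,9); WM=6; [0,5) fires=16
i=8 t=9 v=4: → [8,13); WM=6
i=9 t=10 v=2: → [8,13); WM=6
i=10 t=13 v=3: → [12,17); WM=6
i=11 t=13 v=4: → [12,17); WM=11; [4,9) fires=21
i=12 t=14 v=4: → [12,17); WM=11
i=13 t=16 v=4: → [16,21),[12,17); WM=11
i=14 t=16 v=4: → [16,21),[12,17); WM=11
i=15 t=17 v=7: → [16,21); WM=15; [8,13) fires=9
i=16 t=22 v=4: → [20,25); WM=15
i=17 t=25 v=8: → [24,29); WM=15
i=18 t=24 v=5: → [24,29),[20,25); WM=15
i=19 t=26 v=4: → [24,29); WM=24; [12,17) fires=19 [16,21) fires=15
i=20 t=17 v=5: DROP (t<24-1); WM=24
i=21 t=26 v=7: → [24,29); WM=24
i=22 t=26 v=7: → [24,29); WM=24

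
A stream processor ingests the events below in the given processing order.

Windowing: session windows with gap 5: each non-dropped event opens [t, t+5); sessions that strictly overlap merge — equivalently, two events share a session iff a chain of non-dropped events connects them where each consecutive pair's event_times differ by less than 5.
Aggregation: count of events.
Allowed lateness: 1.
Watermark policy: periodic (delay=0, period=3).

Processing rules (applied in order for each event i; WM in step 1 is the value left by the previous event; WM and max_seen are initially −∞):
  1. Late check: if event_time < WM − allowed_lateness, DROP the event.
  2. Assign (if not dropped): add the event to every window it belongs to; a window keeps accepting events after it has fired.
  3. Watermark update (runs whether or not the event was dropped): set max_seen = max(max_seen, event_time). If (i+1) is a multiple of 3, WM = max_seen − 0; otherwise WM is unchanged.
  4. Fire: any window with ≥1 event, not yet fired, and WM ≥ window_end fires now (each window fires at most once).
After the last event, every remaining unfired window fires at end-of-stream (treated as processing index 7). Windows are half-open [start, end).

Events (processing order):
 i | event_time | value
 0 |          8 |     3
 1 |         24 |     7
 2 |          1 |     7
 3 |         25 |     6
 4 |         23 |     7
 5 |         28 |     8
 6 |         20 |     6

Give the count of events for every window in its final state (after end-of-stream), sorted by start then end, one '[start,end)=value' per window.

i=0 t=8 v=3: → [8,13); WM=−∞
i=1 t=24 v=7: → [24,29); WM=−∞
i=2 t=1 v=7: → [1,6); WM=24
i=3 t=25 v=6: → [24,30); WM=24
i=4 t=23 v=7: → [23,30); WM=24
i=5 t=28 v=8: → [23,33); WM=28
i=6 t=20 v=6: DROP (t<28-1); WM=28

[1,6)=1 [8,13)=1 [23,33)=4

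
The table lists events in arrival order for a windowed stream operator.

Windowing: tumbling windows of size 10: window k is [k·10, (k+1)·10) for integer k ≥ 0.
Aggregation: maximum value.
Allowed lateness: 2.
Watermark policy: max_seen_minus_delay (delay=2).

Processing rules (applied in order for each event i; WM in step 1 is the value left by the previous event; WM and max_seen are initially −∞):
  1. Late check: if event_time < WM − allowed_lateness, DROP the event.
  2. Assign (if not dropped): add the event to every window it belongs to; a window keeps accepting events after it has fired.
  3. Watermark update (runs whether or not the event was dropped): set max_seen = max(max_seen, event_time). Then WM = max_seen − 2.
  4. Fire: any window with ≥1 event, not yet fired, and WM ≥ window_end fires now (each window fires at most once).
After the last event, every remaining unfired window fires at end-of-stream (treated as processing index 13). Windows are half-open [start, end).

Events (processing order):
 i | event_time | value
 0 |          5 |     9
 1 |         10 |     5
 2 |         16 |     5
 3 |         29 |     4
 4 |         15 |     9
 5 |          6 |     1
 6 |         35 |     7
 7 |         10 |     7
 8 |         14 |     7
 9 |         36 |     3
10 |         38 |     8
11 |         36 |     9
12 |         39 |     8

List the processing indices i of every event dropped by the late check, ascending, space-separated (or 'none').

4 5 7 8

i=0 t=5 v=9: → [0,10); WM=3
i=1 t=10 v=5: → [10,20); WM=8
i=2 t=16 v=5: → [10,20); WM=14; [0,10) fires=9
i=3 t=29 v=4: → [20,30); WM=27; [10,20) fires=5
i=4 t=15 v=9: DROP (t<27-2); WM=27
i=5 t=6 v=1: DROP (t<27-2); WM=27
i=6 t=35 v=7: → [30,40); WM=33; [20,30) fires=4
i=7 t=10 v=7: DROP (t<33-2); WM=33
i=8 t=14 v=7: DROP (t<33-2); WM=33
i=9 t=36 v=3: → [30,40); WM=34
i=10 t=38 v=8: → [30,40); WM=36
i=11 t=36 v=9: → [30,40); WM=36
i=12 t=39 v=8: → [30,40); WM=37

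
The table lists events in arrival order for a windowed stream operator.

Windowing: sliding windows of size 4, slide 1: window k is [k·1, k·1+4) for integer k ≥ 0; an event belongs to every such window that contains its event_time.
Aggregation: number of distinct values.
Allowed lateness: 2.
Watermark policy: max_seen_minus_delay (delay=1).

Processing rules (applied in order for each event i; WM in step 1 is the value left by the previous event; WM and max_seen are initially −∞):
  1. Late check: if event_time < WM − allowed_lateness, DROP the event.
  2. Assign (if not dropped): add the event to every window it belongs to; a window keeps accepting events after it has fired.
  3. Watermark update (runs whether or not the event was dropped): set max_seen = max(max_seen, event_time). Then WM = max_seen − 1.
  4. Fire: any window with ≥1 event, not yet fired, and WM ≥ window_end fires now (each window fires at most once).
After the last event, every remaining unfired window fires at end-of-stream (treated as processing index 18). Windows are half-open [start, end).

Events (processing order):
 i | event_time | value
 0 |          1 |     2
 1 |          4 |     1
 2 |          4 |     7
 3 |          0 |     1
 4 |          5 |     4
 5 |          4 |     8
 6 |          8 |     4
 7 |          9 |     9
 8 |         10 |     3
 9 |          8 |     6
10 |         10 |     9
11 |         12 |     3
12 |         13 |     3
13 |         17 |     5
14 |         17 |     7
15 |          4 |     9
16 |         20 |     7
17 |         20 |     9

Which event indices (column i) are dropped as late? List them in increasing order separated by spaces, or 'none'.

3 15

i=0 t=1 v=2: → [1,5),[0,4); WM=0
i=1 t=4 v=1: → [4,8),[3,7),[2,6),[1,5); WM=3
i=2 t=4 v=7: → [4,8),[3,7),[2,6),[1,5); WM=3
i=3 t=0 v=1: DROP (t<3-2); WM=3
i=4 t=5 v=4: → [5,9),[4,8),[3,7),[2,6); WM=4; [0,4) fires=1
i=5 t=4 v=8: → [4,8),[3,7),[2,6),[1,5); WM=4
i=6 t=8 v=4: → [8,12),[7,11),[6,10),[5,9); WM=7; [1,5) fires=4 [2,6) fires=4 [3,7) fires=4
i=7 t=9 v=9: → [9,13),[8,12),[7,11),[6,10); WM=8; [4,8) fires=4
i=8 t=10 v=3: → [10,14),[9,13),[8,12),[7,11); WM=9; [5,9) fires=1
i=9 t=8 v=6: → [8,12),[7,11),[6,10),[5,9); WM=9
i=10 t=10 v=9: → [10,14),[9,13),[8,12),[7,11); WM=9
i=11 t=12 v=3: → [12,16),[11,15),[10,14),[9,13); WM=11; [6,10) fires=3 [7,11) fires=4
i=12 t=13 v=3: → [13,17),[12,16),[11,15),[10,14); WM=12; [8,12) fires=4
i=13 t=17 v=5: → [17,21),[16,20),[15,19),[14,18); WM=16; [9,13) fires=2 [10,14) fires=2 [11,15) fires=1 [12,16) fires=1
i=14 t=17 v=7: → [17,21),[16,20),[15,19),[14,18); WM=16
i=15 t=4 v=9: DROP (t<16-2); WM=16
i=16 t=20 v=7: → [20,24),[19,23),[18,22),[17,21); WM=19; [13,17) fires=1 [14,18) fires=2 [15,19) fires=2
i=17 t=20 v=9: → [20,24),[19,23),[18,22),[17,21); WM=19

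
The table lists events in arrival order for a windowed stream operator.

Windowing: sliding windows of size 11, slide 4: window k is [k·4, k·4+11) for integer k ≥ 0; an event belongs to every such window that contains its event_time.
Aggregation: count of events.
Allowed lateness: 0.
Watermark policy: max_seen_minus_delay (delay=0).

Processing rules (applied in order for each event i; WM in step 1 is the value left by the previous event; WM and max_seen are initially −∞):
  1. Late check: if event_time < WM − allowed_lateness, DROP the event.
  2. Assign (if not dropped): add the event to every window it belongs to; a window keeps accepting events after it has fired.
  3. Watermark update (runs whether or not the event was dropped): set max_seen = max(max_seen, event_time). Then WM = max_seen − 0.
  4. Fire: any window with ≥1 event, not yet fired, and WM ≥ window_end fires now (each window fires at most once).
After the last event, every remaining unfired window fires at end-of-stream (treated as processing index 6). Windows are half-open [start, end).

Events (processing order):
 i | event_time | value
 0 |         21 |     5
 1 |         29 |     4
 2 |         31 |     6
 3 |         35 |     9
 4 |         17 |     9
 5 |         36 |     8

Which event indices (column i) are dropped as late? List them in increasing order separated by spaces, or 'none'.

4

i=0 t=21 v=5: → [20,31),[16,27),[12,23); WM=21
i=1 t=29 v=4: → [28,39),[24,35),[20,31); WM=29; [12,23) fires=1 [16,27) fires=1
i=2 t=31 v=6: → [28,39),[24,35); WM=31; [20,31) fires=2
i=3 t=35 v=9: → [32,43),[28,39); WM=35; [24,35) fires=2
i=4 t=17 v=9: DROP (t<35-0); WM=35
i=5 t=36 v=8: → [36,47),[32,43),[28,39); WM=36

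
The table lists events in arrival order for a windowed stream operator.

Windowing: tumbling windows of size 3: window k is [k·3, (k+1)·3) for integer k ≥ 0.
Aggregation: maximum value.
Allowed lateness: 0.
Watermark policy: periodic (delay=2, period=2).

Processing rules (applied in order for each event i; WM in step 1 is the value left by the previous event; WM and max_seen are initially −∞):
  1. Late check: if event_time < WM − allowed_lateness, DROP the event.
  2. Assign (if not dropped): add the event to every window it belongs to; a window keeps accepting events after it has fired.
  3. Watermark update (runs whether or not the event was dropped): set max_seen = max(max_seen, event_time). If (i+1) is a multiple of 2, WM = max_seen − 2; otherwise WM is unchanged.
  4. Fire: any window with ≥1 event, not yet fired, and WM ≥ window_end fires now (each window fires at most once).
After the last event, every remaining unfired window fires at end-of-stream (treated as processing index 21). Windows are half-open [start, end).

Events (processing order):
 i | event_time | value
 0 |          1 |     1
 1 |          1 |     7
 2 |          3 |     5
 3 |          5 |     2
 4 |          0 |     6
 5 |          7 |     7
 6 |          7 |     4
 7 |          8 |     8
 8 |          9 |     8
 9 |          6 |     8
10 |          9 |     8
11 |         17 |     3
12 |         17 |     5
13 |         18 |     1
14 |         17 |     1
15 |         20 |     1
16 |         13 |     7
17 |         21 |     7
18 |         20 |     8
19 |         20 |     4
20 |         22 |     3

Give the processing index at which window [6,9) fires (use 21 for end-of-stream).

i=0 t=1 v=1: → [0,3); WM=−∞
i=1 t=1 v=7: → [0,3); WM=-1
i=2 t=3 v=5: → [3,6); WM=-1
i=3 t=5 v=2: → [3,6); WM=3; [0,3) fires=7
i=4 t=0 v=6: DROP (t<3-0); WM=3
i=5 t=7 v=7: → [6,9); WM=5
i=6 t=7 v=4: → [6,9); WM=5
i=7 t=8 v=8: → [6,9); WM=6; [3,6) fires=5
i=8 t=9 v=8: → [9,12); WM=6
i=9 t=6 v=8: → [6,9); WM=7
i=10 t=9 v=8: → [9,12); WM=7
i=11 t=17 v=3: → [15,18); WM=15; [6,9) fires=8 [9,12) fires=8
i=12 t=17 v=5: → [15,18); WM=15
i=13 t=18 v=1: → [18,21); WM=16
i=14 t=17 v=1: → [15,18); WM=16
i=15 t=20 v=1: → [18,21); WM=18; [15,18) fires=5
i=16 t=13 v=7: DROP (t<18-0); WM=18
i=17 t=21 v=7: → [21,24); WM=19
i=18 t=20 v=8: → [18,21); WM=19
i=19 t=20 v=4: → [18,21); WM=19
i=20 t=22 v=3: → [21,24); WM=19

11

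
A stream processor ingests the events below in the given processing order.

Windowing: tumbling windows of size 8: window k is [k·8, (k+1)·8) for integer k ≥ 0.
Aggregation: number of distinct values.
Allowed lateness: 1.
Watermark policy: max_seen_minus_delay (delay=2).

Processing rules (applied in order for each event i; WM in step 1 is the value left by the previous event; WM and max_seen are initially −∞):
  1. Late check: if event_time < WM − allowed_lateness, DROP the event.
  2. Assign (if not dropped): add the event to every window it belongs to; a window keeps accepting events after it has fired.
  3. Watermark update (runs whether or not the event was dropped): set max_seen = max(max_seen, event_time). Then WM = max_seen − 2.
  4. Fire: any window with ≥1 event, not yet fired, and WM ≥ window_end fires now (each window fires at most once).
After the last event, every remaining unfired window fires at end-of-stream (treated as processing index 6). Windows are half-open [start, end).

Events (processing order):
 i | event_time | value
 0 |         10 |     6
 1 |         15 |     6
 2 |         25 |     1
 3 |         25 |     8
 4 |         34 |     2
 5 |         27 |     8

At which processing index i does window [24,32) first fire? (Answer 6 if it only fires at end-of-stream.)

i=0 t=10 v=6: → [8,16); WM=8
i=1 t=15 v=6: → [8,16); WM=13
i=2 t=25 v=1: → [24,32); WM=23; [8,16) fires=1
i=3 t=25 v=8: → [24,32); WM=23
i=4 t=34 v=2: → [32,40); WM=32; [24,32) fires=2
i=5 t=27 v=8: DROP (t<32-1); WM=32

4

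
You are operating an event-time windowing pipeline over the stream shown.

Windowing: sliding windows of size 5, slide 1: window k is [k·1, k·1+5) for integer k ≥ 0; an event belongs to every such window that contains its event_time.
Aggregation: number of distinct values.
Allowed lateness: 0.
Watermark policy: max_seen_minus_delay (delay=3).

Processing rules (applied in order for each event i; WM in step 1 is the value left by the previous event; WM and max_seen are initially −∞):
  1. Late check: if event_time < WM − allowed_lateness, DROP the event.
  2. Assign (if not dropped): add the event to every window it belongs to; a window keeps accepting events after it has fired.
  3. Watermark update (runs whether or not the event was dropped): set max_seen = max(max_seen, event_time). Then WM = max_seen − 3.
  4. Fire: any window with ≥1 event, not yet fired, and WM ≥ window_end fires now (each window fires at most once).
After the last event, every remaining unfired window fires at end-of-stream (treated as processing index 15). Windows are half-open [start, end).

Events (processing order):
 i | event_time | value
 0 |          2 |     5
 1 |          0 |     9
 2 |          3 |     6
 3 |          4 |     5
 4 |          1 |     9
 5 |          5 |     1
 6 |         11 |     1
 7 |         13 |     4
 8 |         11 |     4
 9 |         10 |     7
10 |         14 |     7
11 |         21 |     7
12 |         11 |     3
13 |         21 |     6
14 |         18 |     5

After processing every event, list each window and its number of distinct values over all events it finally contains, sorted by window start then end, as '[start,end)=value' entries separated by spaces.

[0,5)=3 [1,6)=4 [2,7)=3 [3,8)=3 [4,9)=2 [5,10)=1 [6,11)=1 [7,12)=3 [8,13)=3 [9,14)=3 [10,15)=3 [11,16)=3 [12,17)=2 [13,18)=2 [14,19)=2 [15,20)=1 [16,21)=1 [17,22)=3 [18,23)=3 [19,24)=2 [20,25)=2 [21,26)=2

i=0 t=2 v=5: → [2,7),[1,6),[0,5); WM=-1
i=1 t=0 v=9: → [0,5); WM=-1
i=2 t=3 v=6: → [3,8),[2,7),[1,6),[0,5); WM=0
i=3 t=4 v=5: → [4,9),[3,8),[2,7),[1,6),[0,5); WM=1
i=4 t=1 v=9: → [1,6),[0,5); WM=1
i=5 t=5 v=1: → [5,10),[4,9),[3,8),[2,7),[1,6); WM=2
i=6 t=11 v=1: → [11,16),[10,15),[9,14),[8,13),[7,12); WM=8; [0,5) fires=3 [1,6) fires=4 [2,7) fires=3 [3,8) fires=3
i=7 t=13 v=4: → [13,18),[12,17),[11,16),[10,15),[9,14); WM=10; [4,9) fires=2 [5,10) fires=1
i=8 t=11 v=4: → [11,16),[10,15),[9,14),[8,13),[7,12); WM=10
i=9 t=10 v=7: → [10,15),[9,14),[8,13),[7,12),[6,11); WM=10
i=10 t=14 v=7: → [14,19),[13,18),[12,17),[11,16),[10,15); WM=11; [6,11) fires=1
i=11 t=21 v=7: → [21,26),[20,25),[19,24),[18,23),[17,22); WM=18; [7,12) fires=3 [8,13) fires=3 [9,14) fires=3 [10,15) fires=3 [11,16) fires=3 [12,17) fires=2 [13,18) fires=2
i=12 t=11 v=3: DROP (t<18-0); WM=18
i=13 t=21 v=6: → [21,26),[20,25),[19,24),[18,23),[17,22); WM=18
i=14 t=18 v=5: → [18,23),[17,22),[16,21),[15,20),[14,19); WM=18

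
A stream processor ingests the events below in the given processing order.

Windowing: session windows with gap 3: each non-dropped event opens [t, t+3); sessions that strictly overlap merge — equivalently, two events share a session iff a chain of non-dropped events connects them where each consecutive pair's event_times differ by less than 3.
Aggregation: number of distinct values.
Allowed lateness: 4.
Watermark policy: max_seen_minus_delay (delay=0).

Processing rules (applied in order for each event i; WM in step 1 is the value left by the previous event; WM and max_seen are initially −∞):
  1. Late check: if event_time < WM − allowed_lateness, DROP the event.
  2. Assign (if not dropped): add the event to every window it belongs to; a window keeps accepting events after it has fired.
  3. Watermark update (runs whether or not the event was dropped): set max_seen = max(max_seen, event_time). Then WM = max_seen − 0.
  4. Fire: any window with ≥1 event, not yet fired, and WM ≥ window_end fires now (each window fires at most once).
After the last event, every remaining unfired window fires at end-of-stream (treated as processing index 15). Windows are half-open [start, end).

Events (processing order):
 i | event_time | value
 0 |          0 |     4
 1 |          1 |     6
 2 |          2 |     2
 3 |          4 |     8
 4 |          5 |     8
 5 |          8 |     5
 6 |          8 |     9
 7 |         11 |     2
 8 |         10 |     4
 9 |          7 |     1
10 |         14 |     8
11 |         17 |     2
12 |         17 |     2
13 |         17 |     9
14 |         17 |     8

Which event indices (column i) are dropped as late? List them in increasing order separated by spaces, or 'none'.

i=0 t=0 v=4: → [0,3); WM=0
i=1 t=1 v=6: → [0,4); WM=1
i=2 t=2 v=2: → [0,5); WM=2
i=3 t=4 v=8: → [0,7); WM=4
i=4 t=5 v=8: → [0,8); WM=5
i=5 t=8 v=5: → [8,11); WM=8
i=6 t=8 v=9: → [8,11); WM=8
i=7 t=11 v=2: → [11,14); WM=11
i=8 t=10 v=4: → [8,14); WM=11
i=9 t=7 v=1: → [0,14); WM=11
i=10 t=14 v=8: → [14,17); WM=14
i=11 t=17 v=2: → [17,20); WM=17
i=12 t=17 v=2: → [17,20); WM=17
i=13 t=17 v=9: → [17,20); WM=17
i=14 t=17 v=8: → [17,20); WM=17

none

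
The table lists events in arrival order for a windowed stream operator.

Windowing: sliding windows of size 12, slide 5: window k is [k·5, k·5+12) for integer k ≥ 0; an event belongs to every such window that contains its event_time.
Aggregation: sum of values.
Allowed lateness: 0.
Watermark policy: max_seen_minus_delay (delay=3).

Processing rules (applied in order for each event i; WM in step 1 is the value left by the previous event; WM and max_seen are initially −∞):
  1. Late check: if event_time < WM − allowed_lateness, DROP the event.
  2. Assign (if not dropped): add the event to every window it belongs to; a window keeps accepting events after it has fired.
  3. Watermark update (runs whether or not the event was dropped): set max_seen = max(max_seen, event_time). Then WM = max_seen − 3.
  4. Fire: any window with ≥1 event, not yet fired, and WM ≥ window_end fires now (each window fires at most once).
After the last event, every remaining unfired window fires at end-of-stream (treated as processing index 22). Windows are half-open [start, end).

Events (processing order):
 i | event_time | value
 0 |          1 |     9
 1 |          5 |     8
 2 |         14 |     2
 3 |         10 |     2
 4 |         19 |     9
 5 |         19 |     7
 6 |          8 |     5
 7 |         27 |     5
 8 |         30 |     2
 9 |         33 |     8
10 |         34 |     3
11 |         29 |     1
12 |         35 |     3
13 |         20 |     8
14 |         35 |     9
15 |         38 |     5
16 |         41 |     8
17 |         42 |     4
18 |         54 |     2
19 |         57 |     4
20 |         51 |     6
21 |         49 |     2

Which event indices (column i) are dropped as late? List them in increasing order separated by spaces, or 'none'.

3 6 11 13 20 21

i=0 t=1 v=9: → [0,12); WM=-2
i=1 t=5 v=8: → [5,17),[0,12); WM=2
i=2 t=14 v=2: → [10,22),[5,17); WM=11
i=3 t=10 v=2: DROP (t<11-0); WM=11
i=4 t=19 v=9: → [15,27),[10,22); WM=16; [0,12) fires=17
i=5 t=19 v=7: → [15,27),[10,22); WM=16
i=6 t=8 v=5: DROP (t<16-0); WM=16
i=7 t=27 v=5: → [25,37),[20,32); WM=24; [5,17) fires=10 [10,22) fires=18
i=8 t=30 v=2: → [30,42),[25,37),[20,32); WM=27; [15,27) fires=16
i=9 t=33 v=8: → [30,42),[25,37); WM=30
i=10 t=34 v=3: → [30,42),[25,37); WM=31
i=11 t=29 v=1: DROP (t<31-0); WM=31
i=12 t=35 v=3: → [35,47),[30,42),[25,37); WM=32; [20,32) fires=7
i=13 t=20 v=8: DROP (t<32-0); WM=32
i=14 t=35 v=9: → [35,47),[30,42),[25,37); WM=32
i=15 t=38 v=5: → [35,47),[30,42); WM=35
i=16 t=41 v=8: → [40,52),[35,47),[30,42); WM=38; [25,37) fires=30
i=17 t=42 v=4: → [40,52),[35,47); WM=39
i=18 t=54 v=2: → [50,62),[45,57); WM=51; [30,42) fires=38 [35,47) fires=29
i=19 t=57 v=4: → [55,67),[50,62); WM=54; [40,52) fires=12
i=20 t=51 v=6: DROP (t<54-0); WM=54
i=21 t=49 v=2: DROP (t<54-0); WM=54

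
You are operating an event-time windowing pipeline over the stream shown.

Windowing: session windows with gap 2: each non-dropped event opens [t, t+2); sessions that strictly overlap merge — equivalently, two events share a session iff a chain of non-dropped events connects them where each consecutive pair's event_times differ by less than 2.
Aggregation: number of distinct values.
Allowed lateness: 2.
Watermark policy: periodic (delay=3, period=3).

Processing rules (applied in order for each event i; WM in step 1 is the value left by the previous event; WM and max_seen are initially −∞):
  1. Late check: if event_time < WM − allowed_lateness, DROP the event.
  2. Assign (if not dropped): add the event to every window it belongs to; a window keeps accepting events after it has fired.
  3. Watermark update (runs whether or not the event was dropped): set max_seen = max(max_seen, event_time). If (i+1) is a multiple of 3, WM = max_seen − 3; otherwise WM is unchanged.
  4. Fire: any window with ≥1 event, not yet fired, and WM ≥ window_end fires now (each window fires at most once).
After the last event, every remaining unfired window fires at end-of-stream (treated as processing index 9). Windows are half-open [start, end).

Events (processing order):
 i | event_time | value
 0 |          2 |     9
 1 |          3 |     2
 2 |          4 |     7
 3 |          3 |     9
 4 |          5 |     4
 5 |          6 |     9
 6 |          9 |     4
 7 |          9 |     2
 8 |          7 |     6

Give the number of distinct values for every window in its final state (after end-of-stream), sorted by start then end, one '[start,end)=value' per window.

[2,9)=5 [9,11)=2

i=0 t=2 v=9: → [2,4); WM=−∞
i=1 t=3 v=2: → [2,5); WM=−∞
i=2 t=4 v=7: → [2,6); WM=1
i=3 t=3 v=9: → [2,6); WM=1
i=4 t=5 v=4: → [2,7); WM=1
i=5 t=6 v=9: → [2,8); WM=3
i=6 t=9 v=4: → [9,11); WM=3
i=7 t=9 v=2: → [9,11); WM=3
i=8 t=7 v=6: → [2,9); WM=6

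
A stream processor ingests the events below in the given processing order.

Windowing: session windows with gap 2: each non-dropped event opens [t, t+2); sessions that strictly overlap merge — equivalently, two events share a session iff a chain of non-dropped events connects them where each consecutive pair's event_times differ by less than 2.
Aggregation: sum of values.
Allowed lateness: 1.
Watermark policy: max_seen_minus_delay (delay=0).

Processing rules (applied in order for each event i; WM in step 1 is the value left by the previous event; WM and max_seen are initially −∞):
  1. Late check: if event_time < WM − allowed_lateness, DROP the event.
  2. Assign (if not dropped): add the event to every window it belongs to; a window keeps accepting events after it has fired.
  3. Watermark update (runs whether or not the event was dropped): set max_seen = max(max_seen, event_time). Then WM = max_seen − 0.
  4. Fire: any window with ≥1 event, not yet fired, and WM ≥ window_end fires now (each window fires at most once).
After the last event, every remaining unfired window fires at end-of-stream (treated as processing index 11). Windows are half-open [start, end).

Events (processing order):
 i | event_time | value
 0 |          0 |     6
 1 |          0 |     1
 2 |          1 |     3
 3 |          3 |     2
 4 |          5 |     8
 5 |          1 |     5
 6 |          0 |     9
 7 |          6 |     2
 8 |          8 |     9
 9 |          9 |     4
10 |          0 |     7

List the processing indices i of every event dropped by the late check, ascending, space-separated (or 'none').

5 6 10

i=0 t=0 v=6: → [0,2); WM=0
i=1 t=0 v=1: → [0,2); WM=0
i=2 t=1 v=3: → [0,3); WM=1
i=3 t=3 v=2: → [3,5); WM=3
i=4 t=5 v=8: → [5,7); WM=5
i=5 t=1 v=5: DROP (t<5-1); WM=5
i=6 t=0 v=9: DROP (t<5-1); WM=5
i=7 t=6 v=2: → [5,8); WM=6
i=8 t=8 v=9: → [8,10); WM=8
i=9 t=9 v=4: → [8,11); WM=9
i=10 t=0 v=7: DROP (t<9-1); WM=9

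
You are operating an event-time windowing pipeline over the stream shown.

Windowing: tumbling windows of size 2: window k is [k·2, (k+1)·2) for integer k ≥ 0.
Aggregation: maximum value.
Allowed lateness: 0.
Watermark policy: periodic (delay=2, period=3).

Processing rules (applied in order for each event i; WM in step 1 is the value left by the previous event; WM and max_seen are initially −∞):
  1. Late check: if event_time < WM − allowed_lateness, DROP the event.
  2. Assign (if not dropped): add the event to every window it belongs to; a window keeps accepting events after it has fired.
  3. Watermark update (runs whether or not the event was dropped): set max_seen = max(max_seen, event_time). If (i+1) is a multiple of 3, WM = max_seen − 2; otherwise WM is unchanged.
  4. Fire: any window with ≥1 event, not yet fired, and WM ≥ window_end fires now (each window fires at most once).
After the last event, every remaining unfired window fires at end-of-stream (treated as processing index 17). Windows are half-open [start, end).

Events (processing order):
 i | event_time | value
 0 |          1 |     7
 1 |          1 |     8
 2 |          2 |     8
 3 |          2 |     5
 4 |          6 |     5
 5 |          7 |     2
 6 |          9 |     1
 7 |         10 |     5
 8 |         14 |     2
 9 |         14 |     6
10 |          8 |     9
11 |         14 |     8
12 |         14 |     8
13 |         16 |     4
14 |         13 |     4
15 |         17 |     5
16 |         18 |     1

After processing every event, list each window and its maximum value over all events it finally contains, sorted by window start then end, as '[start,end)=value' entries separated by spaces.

[0,2)=8 [2,4)=8 [6,8)=5 [8,10)=1 [10,12)=5 [12,14)=4 [14,16)=8 [16,18)=5 [18,20)=1

i=0 t=1 v=7: → [0,2); WM=−∞
i=1 t=1 v=8: → [0,2); WM=−∞
i=2 t=2 v=8: → [2,4); WM=0
i=3 t=2 v=5: → [2,4); WM=0
i=4 t=6 v=5: → [6,8); WM=0
i=5 t=7 v=2: → [6,8); WM=5; [0,2) fires=8 [2,4) fires=8
i=6 t=9 v=1: → [8,10); WM=5
i=7 t=10 v=5: → [10,12); WM=5
i=8 t=14 v=2: → [14,16); WM=12; [6,8) fires=5 [8,10) fires=1 [10,12) fires=5
i=9 t=14 v=6: → [14,16); WM=12
i=10 t=8 v=9: DROP (t<12-0); WM=12
i=11 t=14 v=8: → [14,16); WM=12
i=12 t=14 v=8: → [14,16); WM=12
i=13 t=16 v=4: → [16,18); WM=12
i=14 t=13 v=4: → [12,14); WM=14; [12,14) fires=4
i=15 t=17 v=5: → [16,18); WM=14
i=16 t=18 v=1: → [18,20); WM=14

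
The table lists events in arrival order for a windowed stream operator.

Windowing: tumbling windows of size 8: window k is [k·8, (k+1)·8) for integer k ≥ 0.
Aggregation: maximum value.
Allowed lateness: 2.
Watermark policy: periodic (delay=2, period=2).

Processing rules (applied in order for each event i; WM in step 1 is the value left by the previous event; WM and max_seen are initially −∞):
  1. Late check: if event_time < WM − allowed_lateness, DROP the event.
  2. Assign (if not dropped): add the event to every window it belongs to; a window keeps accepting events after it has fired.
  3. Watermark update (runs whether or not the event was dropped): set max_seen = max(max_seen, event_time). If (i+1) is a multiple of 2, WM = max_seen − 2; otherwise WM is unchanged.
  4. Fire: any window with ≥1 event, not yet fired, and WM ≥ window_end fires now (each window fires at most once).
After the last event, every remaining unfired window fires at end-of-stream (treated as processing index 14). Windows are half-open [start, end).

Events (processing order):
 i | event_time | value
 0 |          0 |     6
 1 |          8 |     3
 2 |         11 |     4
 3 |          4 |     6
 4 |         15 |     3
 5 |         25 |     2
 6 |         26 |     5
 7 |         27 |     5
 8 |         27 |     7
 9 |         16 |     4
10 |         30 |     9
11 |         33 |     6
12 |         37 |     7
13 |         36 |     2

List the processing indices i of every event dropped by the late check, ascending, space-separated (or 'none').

i=0 t=0 v=6: → [0,8); WM=−∞
i=1 t=8 v=3: → [8,16); WM=6
i=2 t=11 v=4: → [8,16); WM=6
i=3 t=4 v=6: → [0,8); WM=9; [0,8) fires=6
i=4 t=15 v=3: → [8,16); WM=9
i=5 t=25 v=2: → [24,32); WM=23; [8,16) fires=4
i=6 t=26 v=5: → [24,32); WM=23
i=7 t=27 v=5: → [24,32); WM=25
i=8 t=27 v=7: → [24,32); WM=25
i=9 t=16 v=4: DROP (t<25-2); WM=25
i=10 t=30 v=9: → [24,32); WM=25
i=11 t=33 v=6: → [32,40); WM=31
i=12 t=37 v=7: → [32,40); WM=31
i=13 t=36 v=2: → [32,40); WM=35; [24,32) fires=9

9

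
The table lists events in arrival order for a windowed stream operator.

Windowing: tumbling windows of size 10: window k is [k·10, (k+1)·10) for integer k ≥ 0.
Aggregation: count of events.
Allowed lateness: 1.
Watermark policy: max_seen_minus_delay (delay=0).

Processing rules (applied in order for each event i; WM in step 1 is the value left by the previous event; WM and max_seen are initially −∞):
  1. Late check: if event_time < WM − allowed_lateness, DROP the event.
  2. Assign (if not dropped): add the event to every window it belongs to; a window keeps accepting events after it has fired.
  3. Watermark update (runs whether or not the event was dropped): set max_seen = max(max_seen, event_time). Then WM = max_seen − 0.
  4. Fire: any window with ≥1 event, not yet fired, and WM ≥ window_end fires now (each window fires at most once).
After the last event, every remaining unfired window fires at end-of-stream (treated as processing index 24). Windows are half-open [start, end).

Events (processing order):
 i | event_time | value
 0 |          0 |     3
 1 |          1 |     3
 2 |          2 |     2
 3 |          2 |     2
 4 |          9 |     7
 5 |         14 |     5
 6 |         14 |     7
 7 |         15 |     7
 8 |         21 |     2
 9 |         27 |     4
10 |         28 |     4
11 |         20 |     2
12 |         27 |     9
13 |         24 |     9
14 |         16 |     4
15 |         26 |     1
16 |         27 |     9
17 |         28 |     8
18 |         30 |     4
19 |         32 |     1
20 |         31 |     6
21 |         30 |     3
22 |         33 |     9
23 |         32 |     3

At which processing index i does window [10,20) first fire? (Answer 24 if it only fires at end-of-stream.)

8

i=0 t=0 v=3: → [0,10); WM=0
i=1 t=1 v=3: → [0,10); WM=1
i=2 t=2 v=2: → [0,10); WM=2
i=3 t=2 v=2: → [0,10); WM=2
i=4 t=9 v=7: → [0,10); WM=9
i=5 t=14 v=5: → [10,20); WM=14; [0,10) fires=5
i=6 t=14 v=7: → [10,20); WM=14
i=7 t=15 v=7: → [10,20); WM=15
i=8 t=21 v=2: → [20,30); WM=21; [10,20) fires=3
i=9 t=27 v=4: → [20,30); WM=27
i=10 t=28 v=4: → [20,30); WM=28
i=11 t=20 v=2: DROP (t<28-1); WM=28
i=12 t=27 v=9: → [20,30); WM=28
i=13 t=24 v=9: DROP (t<28-1); WM=28
i=14 t=16 v=4: DROP (t<28-1); WM=28
i=15 t=26 v=1: DROP (t<28-1); WM=28
i=16 t=27 v=9: → [20,30); WM=28
i=17 t=28 v=8: → [20,30); WM=28
i=18 t=30 v=4: → [30,40); WM=30; [20,30) fires=6
i=19 t=32 v=1: → [30,40); WM=32
i=20 t=31 v=6: → [30,40); WM=32
i=21 t=30 v=3: DROP (t<32-1); WM=32
i=22 t=33 v=9: → [30,40); WM=33
i=23 t=32 v=3: → [30,40); WM=33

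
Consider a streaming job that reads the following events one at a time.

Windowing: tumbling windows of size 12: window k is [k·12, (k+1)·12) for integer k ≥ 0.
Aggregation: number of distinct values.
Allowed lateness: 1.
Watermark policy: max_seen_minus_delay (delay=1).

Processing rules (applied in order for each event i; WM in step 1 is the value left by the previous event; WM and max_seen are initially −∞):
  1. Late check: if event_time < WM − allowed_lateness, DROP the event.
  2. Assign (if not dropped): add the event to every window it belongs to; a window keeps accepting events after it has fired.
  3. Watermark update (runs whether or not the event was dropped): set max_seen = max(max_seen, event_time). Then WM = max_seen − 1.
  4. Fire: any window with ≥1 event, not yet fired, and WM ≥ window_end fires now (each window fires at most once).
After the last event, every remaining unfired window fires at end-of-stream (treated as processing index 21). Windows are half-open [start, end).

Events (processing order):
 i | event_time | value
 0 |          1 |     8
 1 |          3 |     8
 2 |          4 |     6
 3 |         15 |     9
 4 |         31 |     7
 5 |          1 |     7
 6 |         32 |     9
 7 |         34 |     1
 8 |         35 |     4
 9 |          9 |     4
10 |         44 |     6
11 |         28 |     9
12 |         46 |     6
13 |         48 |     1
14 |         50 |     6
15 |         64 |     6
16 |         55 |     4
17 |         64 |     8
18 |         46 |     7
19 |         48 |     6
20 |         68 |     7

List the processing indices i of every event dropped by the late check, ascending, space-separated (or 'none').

i=0 t=1 v=8: → [0,12); WM=0
i=1 t=3 v=8: → [0,12); WM=2
i=2 t=4 v=6: → [0,12); WM=3
i=3 t=15 v=9: → [12,24); WM=14; [0,12) fires=2
i=4 t=31 v=7: → [24,36); WM=30; [12,24) fires=1
i=5 t=1 v=7: DROP (t<30-1); WM=30
i=6 t=32 v=9: → [24,36); WM=31
i=7 t=34 v=1: → [24,36); WM=33
i=8 t=35 v=4: → [24,36); WM=34
i=9 t=9 v=4: DROP (t<34-1); WM=34
i=10 t=44 v=6: → [36,48); WM=43; [24,36) fires=4
i=11 t=28 v=9: DROP (t<43-1); WM=43
i=12 t=46 v=6: → [36,48); WM=45
i=13 t=48 v=1: → [48,60); WM=47
i=14 t=50 v=6: → [48,60); WM=49; [36,48) fires=1
i=15 t=64 v=6: → [60,72); WM=63; [48,60) fires=2
i=16 t=55 v=4: DROP (t<63-1); WM=63
i=17 t=64 v=8: → [60,72); WM=63
i=18 t=46 v=7: DROP (t<63-1); WM=63
i=19 t=48 v=6: DROP (t<63-1); WM=63
i=20 t=68 v=7: → [60,72); WM=67

5 9 11 16 18 19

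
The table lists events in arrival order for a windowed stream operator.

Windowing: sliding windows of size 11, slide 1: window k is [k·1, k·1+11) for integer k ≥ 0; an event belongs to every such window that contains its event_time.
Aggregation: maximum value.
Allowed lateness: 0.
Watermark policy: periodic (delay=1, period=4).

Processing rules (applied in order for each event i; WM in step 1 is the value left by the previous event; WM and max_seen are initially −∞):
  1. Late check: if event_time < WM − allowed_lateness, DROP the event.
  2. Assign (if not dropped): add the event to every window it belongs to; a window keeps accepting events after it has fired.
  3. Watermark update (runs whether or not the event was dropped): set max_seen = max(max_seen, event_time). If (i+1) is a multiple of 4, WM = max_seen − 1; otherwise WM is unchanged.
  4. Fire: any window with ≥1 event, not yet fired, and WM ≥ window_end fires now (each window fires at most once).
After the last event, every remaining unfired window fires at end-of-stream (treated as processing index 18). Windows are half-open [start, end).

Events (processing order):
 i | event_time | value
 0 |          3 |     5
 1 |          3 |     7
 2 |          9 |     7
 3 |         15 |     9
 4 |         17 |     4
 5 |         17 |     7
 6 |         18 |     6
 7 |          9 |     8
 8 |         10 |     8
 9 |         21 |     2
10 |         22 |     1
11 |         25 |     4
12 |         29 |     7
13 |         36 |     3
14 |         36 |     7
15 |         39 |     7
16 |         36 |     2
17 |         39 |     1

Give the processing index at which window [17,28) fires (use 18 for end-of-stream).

15

i=0 t=3 v=5: → [3,14),[2,13),[1,12),[0,11); WM=−∞
i=1 t=3 v=7: → [3,14),[2,13),[1,12),[0,11); WM=−∞
i=2 t=9 v=7: → [9,20),[8,19),[7,18),[6,17),[5,16),[4,15),[3,14),[2,13),[1,12),[0,11); WM=−∞
i=3 t=15 v=9: → [15,26),[14,25),[13,24),[12,23),[11,22),[10,21),[9,20),[8,19),[7,18),[6,17),[5,16); WM=14; [0,11) fires=7 [1,12) fires=7 [2,13) fires=7 [3,14) fires=7
i=4 t=17 v=4: → [17,28),[16,27),[15,26),[14,25),[13,24),[12,23),[11,22),[10,21),[9,20),[8,19),[7,18); WM=14
i=5 t=17 v=7: → [17,28),[16,27),[15,26),[14,25),[13,24),[12,23),[11,22),[10,21),[9,20),[8,19),[7,18); WM=14
i=6 t=18 v=6: → [18,29),[17,28),[16,27),[15,26),[14,25),[13,24),[12,23),[11,22),[10,21),[9,20),[8,19); WM=14
i=7 t=9 v=8: DROP (t<14-0); WM=17; [4,15) fires=7 [5,16) fires=9 [6,17) fires=9
i=8 t=10 v=8: DROP (t<17-0); WM=17
i=9 t=21 v=2: → [21,32),[20,31),[19,30),[18,29),[17,28),[16,27),[15,26),[14,25),[13,24),[12,23),[11,22); WM=17
i=10 t=22 v=1: → [22,33),[21,32),[20,31),[19,30),[18,29),[17,28),[16,27),[15,26),[14,25),[13,24),[12,23); WM=17
i=11 t=25 v=4: → [25,36),[24,35),[23,34),[22,33),[21,32),[20,31),[19,30),[18,29),[17,28),[16,27),[15,26); WM=24; [7,18) fires=9 [8,19) fires=9 [9,20) fires=9 [10,21) fires=9 [11,22) fires=9 [12,23) fires=9 [13,24) fires=9
i=12 t=29 v=7: → [29,40),[28,39),[27,38),[26,37),[25,36),[24,35),[23,34),[22,33),[21,32),[20,31),[19,30); WM=24
i=13 t=36 v=3: → [36,47),[35,46),[34,45),[33,44),[32,43),[31,42),[30,41),[29,40),[28,39),[27,38),[26,37); WM=24
i=14 t=36 v=7: → [36,47),[35,46),[34,45),[33,44),[32,43),[31,42),[30,41),[29,40),[28,39),[27,38),[26,37); WM=24
i=15 t=39 v=7: → [39,50),[38,49),[37,48),[36,47),[35,46),[34,45),[33,44),[32,43),[31,42),[30,41),[29,40); WM=38; [14,25) fires=9 [15,26) fires=9 [16,27) fires=7 [17,28) fires=7 [18,29) fires=6 [19,30) fires=7 [20,31) fires=7 [21,32) fires=7 [22,33) fires=7 [23,34) fires=7 [24,35) fires=7 [25,36) fires=7 [26,37) fires=7 [27,38) fires=7
i=16 t=36 v=2: DROP (t<38-0); WM=38
i=17 t=39 v=1: → [39,50),[38,49),[37,48),[36,47),[35,46),[34,45),[33,44),[32,43),[31,42),[30,41),[29,40); WM=38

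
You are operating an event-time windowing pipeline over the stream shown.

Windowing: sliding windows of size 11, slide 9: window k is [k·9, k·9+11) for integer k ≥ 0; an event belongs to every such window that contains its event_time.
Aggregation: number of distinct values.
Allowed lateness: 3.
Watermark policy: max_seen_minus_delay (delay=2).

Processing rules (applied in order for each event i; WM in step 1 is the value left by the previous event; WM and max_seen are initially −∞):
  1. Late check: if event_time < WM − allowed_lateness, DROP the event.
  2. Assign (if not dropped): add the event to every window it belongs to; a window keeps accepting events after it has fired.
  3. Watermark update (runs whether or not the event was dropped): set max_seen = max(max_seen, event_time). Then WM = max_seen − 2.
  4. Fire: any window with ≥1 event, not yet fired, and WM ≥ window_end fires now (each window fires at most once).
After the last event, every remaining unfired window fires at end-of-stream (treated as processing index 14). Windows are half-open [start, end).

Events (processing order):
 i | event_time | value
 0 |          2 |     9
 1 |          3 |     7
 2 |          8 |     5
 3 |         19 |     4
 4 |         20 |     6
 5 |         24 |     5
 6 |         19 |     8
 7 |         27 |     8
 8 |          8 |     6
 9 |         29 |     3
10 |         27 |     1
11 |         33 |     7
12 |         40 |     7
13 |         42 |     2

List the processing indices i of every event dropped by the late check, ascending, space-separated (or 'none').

8

i=0 t=2 v=9: → [0,11); WM=0
i=1 t=3 v=7: → [0,11); WM=1
i=2 t=8 v=5: → [0,11); WM=6
i=3 t=19 v=4: → [18,29),[9,20); WM=17; [0,11) fires=3
i=4 t=20 v=6: → [18,29); WM=18
i=5 t=24 v=5: → [18,29); WM=22; [9,20) fires=1
i=6 t=19 v=8: → [18,29),[9,20); WM=22
i=7 t=27 v=8: → [27,38),[18,29); WM=25
i=8 t=8 v=6: DROP (t<25-3); WM=25
i=9 t=29 v=3: → [27,38); WM=27
i=10 t=27 v=1: → [27,38),[18,29); WM=27
i=11 t=33 v=7: → [27,38); WM=31; [18,29) fires=5
i=12 t=40 v=7: → [36,47); WM=38; [27,38) fires=4
i=13 t=42 v=2: → [36,47); WM=40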